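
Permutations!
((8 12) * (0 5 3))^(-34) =(12)(0 3 5) =[3, 1, 2, 5, 4, 0, 6, 7, 8, 9, 10, 11, 12]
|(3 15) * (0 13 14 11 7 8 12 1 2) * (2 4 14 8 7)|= 18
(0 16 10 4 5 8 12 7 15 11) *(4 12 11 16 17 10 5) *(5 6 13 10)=(0 17 5 8 11)(6 13 10 12 7 15 16)=[17, 1, 2, 3, 4, 8, 13, 15, 11, 9, 12, 0, 7, 10, 14, 16, 6, 5]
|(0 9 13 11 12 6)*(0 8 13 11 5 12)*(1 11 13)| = 9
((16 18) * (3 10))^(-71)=[0, 1, 2, 10, 4, 5, 6, 7, 8, 9, 3, 11, 12, 13, 14, 15, 18, 17, 16]=(3 10)(16 18)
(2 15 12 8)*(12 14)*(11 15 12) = (2 12 8)(11 15 14) = [0, 1, 12, 3, 4, 5, 6, 7, 2, 9, 10, 15, 8, 13, 11, 14]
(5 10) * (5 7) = (5 10 7) = [0, 1, 2, 3, 4, 10, 6, 5, 8, 9, 7]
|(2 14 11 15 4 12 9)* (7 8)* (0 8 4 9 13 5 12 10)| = 15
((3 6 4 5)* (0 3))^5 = [0, 1, 2, 3, 4, 5, 6] = (6)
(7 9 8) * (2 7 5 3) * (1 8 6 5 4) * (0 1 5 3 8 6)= [1, 6, 7, 2, 5, 8, 3, 9, 4, 0]= (0 1 6 3 2 7 9)(4 5 8)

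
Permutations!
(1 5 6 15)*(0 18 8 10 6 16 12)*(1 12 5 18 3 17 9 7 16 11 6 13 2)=[3, 18, 1, 17, 4, 11, 15, 16, 10, 7, 13, 6, 0, 2, 14, 12, 5, 9, 8]=(0 3 17 9 7 16 5 11 6 15 12)(1 18 8 10 13 2)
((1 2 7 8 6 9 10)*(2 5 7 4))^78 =(1 5 7 8 6 9 10) =[0, 5, 2, 3, 4, 7, 9, 8, 6, 10, 1]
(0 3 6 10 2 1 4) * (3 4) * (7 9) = (0 4)(1 3 6 10 2)(7 9) = [4, 3, 1, 6, 0, 5, 10, 9, 8, 7, 2]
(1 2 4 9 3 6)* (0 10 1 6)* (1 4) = (0 10 4 9 3)(1 2) = [10, 2, 1, 0, 9, 5, 6, 7, 8, 3, 4]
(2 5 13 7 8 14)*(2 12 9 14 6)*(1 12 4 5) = (1 12 9 14 4 5 13 7 8 6 2) = [0, 12, 1, 3, 5, 13, 2, 8, 6, 14, 10, 11, 9, 7, 4]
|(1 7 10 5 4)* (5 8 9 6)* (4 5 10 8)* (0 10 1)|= 15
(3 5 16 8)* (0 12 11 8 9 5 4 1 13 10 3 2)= (0 12 11 8 2)(1 13 10 3 4)(5 16 9)= [12, 13, 0, 4, 1, 16, 6, 7, 2, 5, 3, 8, 11, 10, 14, 15, 9]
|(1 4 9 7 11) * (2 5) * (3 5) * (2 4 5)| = |(1 5 4 9 7 11)(2 3)| = 6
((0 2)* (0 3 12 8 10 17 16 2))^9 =[0, 1, 12, 8, 4, 5, 6, 7, 17, 9, 16, 11, 10, 13, 14, 15, 3, 2] =(2 12 10 16 3 8 17)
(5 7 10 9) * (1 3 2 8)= (1 3 2 8)(5 7 10 9)= [0, 3, 8, 2, 4, 7, 6, 10, 1, 5, 9]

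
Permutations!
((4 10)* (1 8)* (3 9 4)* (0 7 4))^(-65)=(0 7 4 10 3 9)(1 8)=[7, 8, 2, 9, 10, 5, 6, 4, 1, 0, 3]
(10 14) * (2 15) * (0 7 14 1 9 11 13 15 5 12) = [7, 9, 5, 3, 4, 12, 6, 14, 8, 11, 1, 13, 0, 15, 10, 2] = (0 7 14 10 1 9 11 13 15 2 5 12)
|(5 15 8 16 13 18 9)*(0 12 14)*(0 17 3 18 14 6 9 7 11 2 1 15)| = |(0 12 6 9 5)(1 15 8 16 13 14 17 3 18 7 11 2)| = 60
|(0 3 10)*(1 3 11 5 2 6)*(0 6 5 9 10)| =14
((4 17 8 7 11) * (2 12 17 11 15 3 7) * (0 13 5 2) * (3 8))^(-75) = (0 17)(2 15)(3 13)(4 11)(5 7)(8 12) = [17, 1, 15, 13, 11, 7, 6, 5, 12, 9, 10, 4, 8, 3, 14, 2, 16, 0]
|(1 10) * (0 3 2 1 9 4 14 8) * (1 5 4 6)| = |(0 3 2 5 4 14 8)(1 10 9 6)| = 28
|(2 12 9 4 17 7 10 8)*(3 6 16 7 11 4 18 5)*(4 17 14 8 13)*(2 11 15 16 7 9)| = |(2 12)(3 6 7 10 13 4 14 8 11 17 15 16 9 18 5)| = 30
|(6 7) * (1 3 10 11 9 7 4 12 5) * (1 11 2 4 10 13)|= 9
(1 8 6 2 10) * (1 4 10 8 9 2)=[0, 9, 8, 3, 10, 5, 1, 7, 6, 2, 4]=(1 9 2 8 6)(4 10)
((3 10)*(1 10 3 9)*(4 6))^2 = [0, 9, 2, 3, 4, 5, 6, 7, 8, 10, 1] = (1 9 10)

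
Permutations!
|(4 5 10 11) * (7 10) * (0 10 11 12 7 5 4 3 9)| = |(0 10 12 7 11 3 9)| = 7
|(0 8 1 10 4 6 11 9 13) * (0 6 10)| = |(0 8 1)(4 10)(6 11 9 13)| = 12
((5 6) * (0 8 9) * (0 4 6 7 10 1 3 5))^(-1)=(0 6 4 9 8)(1 10 7 5 3)=[6, 10, 2, 1, 9, 3, 4, 5, 0, 8, 7]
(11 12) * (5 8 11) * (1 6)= (1 6)(5 8 11 12)= [0, 6, 2, 3, 4, 8, 1, 7, 11, 9, 10, 12, 5]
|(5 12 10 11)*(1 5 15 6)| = |(1 5 12 10 11 15 6)| = 7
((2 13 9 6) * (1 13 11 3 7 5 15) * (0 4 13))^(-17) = [3, 11, 0, 13, 7, 6, 1, 9, 8, 15, 10, 4, 12, 5, 14, 2] = (0 3 13 5 6 1 11 4 7 9 15 2)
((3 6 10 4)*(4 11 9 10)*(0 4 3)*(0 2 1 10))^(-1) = (0 9 11 10 1 2 4)(3 6) = [9, 2, 4, 6, 0, 5, 3, 7, 8, 11, 1, 10]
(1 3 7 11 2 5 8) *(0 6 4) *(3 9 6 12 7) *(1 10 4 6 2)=(0 12 7 11 1 9 2 5 8 10 4)=[12, 9, 5, 3, 0, 8, 6, 11, 10, 2, 4, 1, 7]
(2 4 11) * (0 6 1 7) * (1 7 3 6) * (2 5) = (0 1 3 6 7)(2 4 11 5) = [1, 3, 4, 6, 11, 2, 7, 0, 8, 9, 10, 5]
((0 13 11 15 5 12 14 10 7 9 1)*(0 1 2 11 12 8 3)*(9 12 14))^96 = (0 12 5 14 2 3 7 15 13 9 8 10 11) = [12, 1, 3, 7, 4, 14, 6, 15, 10, 8, 11, 0, 5, 9, 2, 13]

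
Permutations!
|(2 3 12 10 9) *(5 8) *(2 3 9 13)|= 6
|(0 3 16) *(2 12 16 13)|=|(0 3 13 2 12 16)|=6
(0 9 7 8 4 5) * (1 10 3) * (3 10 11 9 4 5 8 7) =(0 4 8 5)(1 11 9 3) =[4, 11, 2, 1, 8, 0, 6, 7, 5, 3, 10, 9]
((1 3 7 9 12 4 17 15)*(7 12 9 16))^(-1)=(1 15 17 4 12 3)(7 16)=[0, 15, 2, 1, 12, 5, 6, 16, 8, 9, 10, 11, 3, 13, 14, 17, 7, 4]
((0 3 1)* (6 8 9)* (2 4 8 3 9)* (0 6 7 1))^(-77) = (0 9 7 1 6 3)(2 4 8) = [9, 6, 4, 0, 8, 5, 3, 1, 2, 7]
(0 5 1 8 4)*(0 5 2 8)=(0 2 8 4 5 1)=[2, 0, 8, 3, 5, 1, 6, 7, 4]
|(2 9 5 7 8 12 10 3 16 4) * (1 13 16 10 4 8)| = |(1 13 16 8 12 4 2 9 5 7)(3 10)| = 10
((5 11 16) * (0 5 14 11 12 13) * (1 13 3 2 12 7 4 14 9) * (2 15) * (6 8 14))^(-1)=(0 13 1 9 16 11 14 8 6 4 7 5)(2 15 3 12)=[13, 9, 15, 12, 7, 0, 4, 5, 6, 16, 10, 14, 2, 1, 8, 3, 11]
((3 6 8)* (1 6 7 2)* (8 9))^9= (1 9 3 2 6 8 7)= [0, 9, 6, 2, 4, 5, 8, 1, 7, 3]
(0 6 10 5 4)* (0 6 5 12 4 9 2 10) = (0 5 9 2 10 12 4 6) = [5, 1, 10, 3, 6, 9, 0, 7, 8, 2, 12, 11, 4]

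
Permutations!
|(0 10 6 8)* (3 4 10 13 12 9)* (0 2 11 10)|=30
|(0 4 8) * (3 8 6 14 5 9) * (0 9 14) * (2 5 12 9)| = |(0 4 6)(2 5 14 12 9 3 8)| = 21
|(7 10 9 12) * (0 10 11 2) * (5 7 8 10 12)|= |(0 12 8 10 9 5 7 11 2)|= 9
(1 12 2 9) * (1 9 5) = (1 12 2 5) = [0, 12, 5, 3, 4, 1, 6, 7, 8, 9, 10, 11, 2]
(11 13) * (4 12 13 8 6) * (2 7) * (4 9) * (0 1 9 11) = [1, 9, 7, 3, 12, 5, 11, 2, 6, 4, 10, 8, 13, 0] = (0 1 9 4 12 13)(2 7)(6 11 8)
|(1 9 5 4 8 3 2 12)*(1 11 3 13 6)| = 28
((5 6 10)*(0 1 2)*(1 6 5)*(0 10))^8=[0, 10, 1, 3, 4, 5, 6, 7, 8, 9, 2]=(1 10 2)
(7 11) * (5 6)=(5 6)(7 11)=[0, 1, 2, 3, 4, 6, 5, 11, 8, 9, 10, 7]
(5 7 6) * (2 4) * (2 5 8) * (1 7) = (1 7 6 8 2 4 5) = [0, 7, 4, 3, 5, 1, 8, 6, 2]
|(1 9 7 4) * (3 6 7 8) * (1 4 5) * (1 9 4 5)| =|(1 4 5 9 8 3 6 7)| =8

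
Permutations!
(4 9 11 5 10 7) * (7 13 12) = [0, 1, 2, 3, 9, 10, 6, 4, 8, 11, 13, 5, 7, 12] = (4 9 11 5 10 13 12 7)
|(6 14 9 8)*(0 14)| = 5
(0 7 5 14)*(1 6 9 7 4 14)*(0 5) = (0 4 14 5 1 6 9 7) = [4, 6, 2, 3, 14, 1, 9, 0, 8, 7, 10, 11, 12, 13, 5]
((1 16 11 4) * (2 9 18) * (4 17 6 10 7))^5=[0, 10, 18, 3, 6, 5, 16, 17, 8, 2, 11, 4, 12, 13, 14, 15, 7, 1, 9]=(1 10 11 4 6 16 7 17)(2 18 9)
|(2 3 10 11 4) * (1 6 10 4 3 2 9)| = 7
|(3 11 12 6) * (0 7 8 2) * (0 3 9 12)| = 6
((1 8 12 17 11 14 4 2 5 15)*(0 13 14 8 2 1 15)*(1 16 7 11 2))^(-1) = [5, 1, 17, 3, 14, 2, 6, 16, 11, 9, 10, 7, 8, 0, 13, 15, 4, 12] = (0 5 2 17 12 8 11 7 16 4 14 13)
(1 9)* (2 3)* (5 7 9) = (1 5 7 9)(2 3) = [0, 5, 3, 2, 4, 7, 6, 9, 8, 1]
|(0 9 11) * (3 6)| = |(0 9 11)(3 6)| = 6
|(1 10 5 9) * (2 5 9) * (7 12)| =|(1 10 9)(2 5)(7 12)| =6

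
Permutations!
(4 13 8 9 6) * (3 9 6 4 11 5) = (3 9 4 13 8 6 11 5) = [0, 1, 2, 9, 13, 3, 11, 7, 6, 4, 10, 5, 12, 8]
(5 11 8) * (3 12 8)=(3 12 8 5 11)=[0, 1, 2, 12, 4, 11, 6, 7, 5, 9, 10, 3, 8]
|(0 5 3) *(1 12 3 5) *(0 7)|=5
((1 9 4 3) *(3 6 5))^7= (1 9 4 6 5 3)= [0, 9, 2, 1, 6, 3, 5, 7, 8, 4]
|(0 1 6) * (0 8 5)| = |(0 1 6 8 5)| = 5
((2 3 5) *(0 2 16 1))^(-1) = (0 1 16 5 3 2) = [1, 16, 0, 2, 4, 3, 6, 7, 8, 9, 10, 11, 12, 13, 14, 15, 5]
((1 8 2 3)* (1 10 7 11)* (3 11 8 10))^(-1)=(1 11 2 8 7 10)=[0, 11, 8, 3, 4, 5, 6, 10, 7, 9, 1, 2]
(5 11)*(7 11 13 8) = [0, 1, 2, 3, 4, 13, 6, 11, 7, 9, 10, 5, 12, 8] = (5 13 8 7 11)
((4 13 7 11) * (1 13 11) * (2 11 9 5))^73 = (1 13 7)(2 9 11 5 4) = [0, 13, 9, 3, 2, 4, 6, 1, 8, 11, 10, 5, 12, 7]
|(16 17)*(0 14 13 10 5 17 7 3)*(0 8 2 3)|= |(0 14 13 10 5 17 16 7)(2 3 8)|= 24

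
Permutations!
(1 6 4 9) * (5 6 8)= (1 8 5 6 4 9)= [0, 8, 2, 3, 9, 6, 4, 7, 5, 1]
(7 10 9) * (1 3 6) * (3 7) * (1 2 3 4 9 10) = (10)(1 7)(2 3 6)(4 9) = [0, 7, 3, 6, 9, 5, 2, 1, 8, 4, 10]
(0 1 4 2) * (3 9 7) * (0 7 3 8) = (0 1 4 2 7 8)(3 9) = [1, 4, 7, 9, 2, 5, 6, 8, 0, 3]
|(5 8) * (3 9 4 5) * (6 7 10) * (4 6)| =|(3 9 6 7 10 4 5 8)| =8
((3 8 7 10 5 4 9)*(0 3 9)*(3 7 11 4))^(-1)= (0 4 11 8 3 5 10 7)= [4, 1, 2, 5, 11, 10, 6, 0, 3, 9, 7, 8]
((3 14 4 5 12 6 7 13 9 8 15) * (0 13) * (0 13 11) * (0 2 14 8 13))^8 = (0 7 6 12 5 4 14 2 11)(3 15 8) = [7, 1, 11, 15, 14, 4, 12, 6, 3, 9, 10, 0, 5, 13, 2, 8]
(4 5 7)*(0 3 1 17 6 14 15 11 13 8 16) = [3, 17, 2, 1, 5, 7, 14, 4, 16, 9, 10, 13, 12, 8, 15, 11, 0, 6] = (0 3 1 17 6 14 15 11 13 8 16)(4 5 7)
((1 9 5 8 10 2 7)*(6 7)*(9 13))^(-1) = [0, 7, 10, 3, 4, 9, 2, 6, 5, 13, 8, 11, 12, 1] = (1 7 6 2 10 8 5 9 13)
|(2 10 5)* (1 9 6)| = 3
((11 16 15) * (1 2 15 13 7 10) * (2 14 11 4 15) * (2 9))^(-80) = (1 13 14 7 11 10 16) = [0, 13, 2, 3, 4, 5, 6, 11, 8, 9, 16, 10, 12, 14, 7, 15, 1]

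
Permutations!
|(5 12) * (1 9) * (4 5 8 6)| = |(1 9)(4 5 12 8 6)| = 10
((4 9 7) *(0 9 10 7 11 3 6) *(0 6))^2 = (0 11)(3 9)(4 7 10) = [11, 1, 2, 9, 7, 5, 6, 10, 8, 3, 4, 0]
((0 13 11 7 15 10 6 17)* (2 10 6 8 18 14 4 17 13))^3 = (0 8 4 2 18 17 10 14)(6 7 13 15 11) = [8, 1, 18, 3, 2, 5, 7, 13, 4, 9, 14, 6, 12, 15, 0, 11, 16, 10, 17]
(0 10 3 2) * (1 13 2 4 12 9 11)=(0 10 3 4 12 9 11 1 13 2)=[10, 13, 0, 4, 12, 5, 6, 7, 8, 11, 3, 1, 9, 2]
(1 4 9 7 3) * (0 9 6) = [9, 4, 2, 1, 6, 5, 0, 3, 8, 7] = (0 9 7 3 1 4 6)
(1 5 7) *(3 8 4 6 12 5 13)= (1 13 3 8 4 6 12 5 7)= [0, 13, 2, 8, 6, 7, 12, 1, 4, 9, 10, 11, 5, 3]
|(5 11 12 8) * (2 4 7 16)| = |(2 4 7 16)(5 11 12 8)| = 4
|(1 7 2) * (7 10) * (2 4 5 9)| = |(1 10 7 4 5 9 2)| = 7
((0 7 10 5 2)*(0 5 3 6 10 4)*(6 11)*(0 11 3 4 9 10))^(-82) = (0 9 4 6 7 10 11) = [9, 1, 2, 3, 6, 5, 7, 10, 8, 4, 11, 0]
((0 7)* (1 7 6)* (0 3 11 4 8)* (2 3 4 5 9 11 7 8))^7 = (0 8 1 6)(2 4 7 3)(5 9 11) = [8, 6, 4, 2, 7, 9, 0, 3, 1, 11, 10, 5]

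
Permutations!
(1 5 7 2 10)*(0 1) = [1, 5, 10, 3, 4, 7, 6, 2, 8, 9, 0] = (0 1 5 7 2 10)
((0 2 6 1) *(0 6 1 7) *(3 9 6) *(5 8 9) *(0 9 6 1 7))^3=(0 9 5)(1 8 2)(3 6 7)=[9, 8, 1, 6, 4, 0, 7, 3, 2, 5]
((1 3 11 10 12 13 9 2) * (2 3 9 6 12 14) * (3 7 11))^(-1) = (1 2 14 10 11 7 9)(6 13 12) = [0, 2, 14, 3, 4, 5, 13, 9, 8, 1, 11, 7, 6, 12, 10]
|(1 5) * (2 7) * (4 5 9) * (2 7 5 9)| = 6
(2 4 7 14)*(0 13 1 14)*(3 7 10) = (0 13 1 14 2 4 10 3 7) = [13, 14, 4, 7, 10, 5, 6, 0, 8, 9, 3, 11, 12, 1, 2]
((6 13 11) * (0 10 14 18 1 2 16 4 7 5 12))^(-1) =[12, 18, 1, 3, 16, 7, 11, 4, 8, 9, 0, 13, 5, 6, 10, 15, 2, 17, 14] =(0 12 5 7 4 16 2 1 18 14 10)(6 11 13)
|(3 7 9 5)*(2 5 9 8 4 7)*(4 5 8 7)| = |(9)(2 8 5 3)| = 4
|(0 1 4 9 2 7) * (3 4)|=|(0 1 3 4 9 2 7)|=7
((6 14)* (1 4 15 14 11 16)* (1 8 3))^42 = (1 16 14)(3 11 15)(4 8 6) = [0, 16, 2, 11, 8, 5, 4, 7, 6, 9, 10, 15, 12, 13, 1, 3, 14]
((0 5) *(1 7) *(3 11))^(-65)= [5, 7, 2, 11, 4, 0, 6, 1, 8, 9, 10, 3]= (0 5)(1 7)(3 11)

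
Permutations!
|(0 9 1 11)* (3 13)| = |(0 9 1 11)(3 13)| = 4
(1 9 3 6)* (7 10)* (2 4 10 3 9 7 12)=[0, 7, 4, 6, 10, 5, 1, 3, 8, 9, 12, 11, 2]=(1 7 3 6)(2 4 10 12)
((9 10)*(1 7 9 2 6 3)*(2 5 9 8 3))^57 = (10)(1 7 8 3)(2 6) = [0, 7, 6, 1, 4, 5, 2, 8, 3, 9, 10]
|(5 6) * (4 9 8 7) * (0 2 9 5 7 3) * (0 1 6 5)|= |(0 2 9 8 3 1 6 7 4)|= 9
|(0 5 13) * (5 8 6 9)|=6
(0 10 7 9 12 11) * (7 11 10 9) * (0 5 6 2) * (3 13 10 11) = [9, 1, 0, 13, 4, 6, 2, 7, 8, 12, 3, 5, 11, 10] = (0 9 12 11 5 6 2)(3 13 10)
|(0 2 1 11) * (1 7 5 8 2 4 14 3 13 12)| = 8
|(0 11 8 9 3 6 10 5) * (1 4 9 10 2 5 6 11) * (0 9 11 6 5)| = |(0 1 4 11 8 10 5 9 3 6 2)| = 11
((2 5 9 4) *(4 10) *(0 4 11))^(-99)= (0 11 10 9 5 2 4)= [11, 1, 4, 3, 0, 2, 6, 7, 8, 5, 9, 10]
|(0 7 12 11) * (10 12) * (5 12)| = 6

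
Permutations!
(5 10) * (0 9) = (0 9)(5 10) = [9, 1, 2, 3, 4, 10, 6, 7, 8, 0, 5]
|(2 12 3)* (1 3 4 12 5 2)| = 2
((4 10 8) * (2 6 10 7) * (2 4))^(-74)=(2 10)(6 8)=[0, 1, 10, 3, 4, 5, 8, 7, 6, 9, 2]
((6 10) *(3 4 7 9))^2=(10)(3 7)(4 9)=[0, 1, 2, 7, 9, 5, 6, 3, 8, 4, 10]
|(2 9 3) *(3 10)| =4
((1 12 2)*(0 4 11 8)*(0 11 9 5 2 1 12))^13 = (0 1 12 2 5 9 4)(8 11) = [1, 12, 5, 3, 0, 9, 6, 7, 11, 4, 10, 8, 2]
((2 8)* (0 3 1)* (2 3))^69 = (0 1 3 8 2) = [1, 3, 0, 8, 4, 5, 6, 7, 2]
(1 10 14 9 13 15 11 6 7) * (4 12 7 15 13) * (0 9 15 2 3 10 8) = (0 9 4 12 7 1 8)(2 3 10 14 15 11 6) = [9, 8, 3, 10, 12, 5, 2, 1, 0, 4, 14, 6, 7, 13, 15, 11]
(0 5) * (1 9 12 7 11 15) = (0 5)(1 9 12 7 11 15) = [5, 9, 2, 3, 4, 0, 6, 11, 8, 12, 10, 15, 7, 13, 14, 1]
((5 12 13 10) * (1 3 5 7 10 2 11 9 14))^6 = [0, 11, 5, 9, 4, 14, 6, 7, 8, 13, 10, 12, 1, 3, 2] = (1 11 12)(2 5 14)(3 9 13)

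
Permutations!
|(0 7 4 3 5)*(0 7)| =|(3 5 7 4)| =4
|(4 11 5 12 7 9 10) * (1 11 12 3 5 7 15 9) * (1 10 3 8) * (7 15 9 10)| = 10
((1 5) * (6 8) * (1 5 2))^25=[0, 2, 1, 3, 4, 5, 8, 7, 6]=(1 2)(6 8)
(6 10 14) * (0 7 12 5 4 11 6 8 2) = (0 7 12 5 4 11 6 10 14 8 2) = [7, 1, 0, 3, 11, 4, 10, 12, 2, 9, 14, 6, 5, 13, 8]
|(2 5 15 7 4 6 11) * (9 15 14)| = 9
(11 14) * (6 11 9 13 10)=(6 11 14 9 13 10)=[0, 1, 2, 3, 4, 5, 11, 7, 8, 13, 6, 14, 12, 10, 9]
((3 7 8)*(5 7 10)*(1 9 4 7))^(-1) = (1 5 10 3 8 7 4 9) = [0, 5, 2, 8, 9, 10, 6, 4, 7, 1, 3]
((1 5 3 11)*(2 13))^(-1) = (1 11 3 5)(2 13) = [0, 11, 13, 5, 4, 1, 6, 7, 8, 9, 10, 3, 12, 2]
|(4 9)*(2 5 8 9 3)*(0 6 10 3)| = |(0 6 10 3 2 5 8 9 4)| = 9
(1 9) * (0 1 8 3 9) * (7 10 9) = (0 1)(3 7 10 9 8) = [1, 0, 2, 7, 4, 5, 6, 10, 3, 8, 9]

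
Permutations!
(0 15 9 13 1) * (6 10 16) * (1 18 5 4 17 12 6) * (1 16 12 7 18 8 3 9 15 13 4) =[13, 0, 2, 9, 17, 1, 10, 18, 3, 4, 12, 11, 6, 8, 14, 15, 16, 7, 5] =(0 13 8 3 9 4 17 7 18 5 1)(6 10 12)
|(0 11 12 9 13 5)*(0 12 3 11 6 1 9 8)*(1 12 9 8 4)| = 6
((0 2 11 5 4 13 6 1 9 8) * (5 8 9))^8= (1 13 5 6 4)= [0, 13, 2, 3, 1, 6, 4, 7, 8, 9, 10, 11, 12, 5]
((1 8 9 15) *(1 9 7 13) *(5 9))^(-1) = (1 13 7 8)(5 15 9) = [0, 13, 2, 3, 4, 15, 6, 8, 1, 5, 10, 11, 12, 7, 14, 9]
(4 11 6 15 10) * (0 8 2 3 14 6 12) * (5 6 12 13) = (0 8 2 3 14 12)(4 11 13 5 6 15 10) = [8, 1, 3, 14, 11, 6, 15, 7, 2, 9, 4, 13, 0, 5, 12, 10]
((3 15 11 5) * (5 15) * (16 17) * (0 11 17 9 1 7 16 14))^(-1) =(0 14 17 15 11)(1 9 16 7)(3 5) =[14, 9, 2, 5, 4, 3, 6, 1, 8, 16, 10, 0, 12, 13, 17, 11, 7, 15]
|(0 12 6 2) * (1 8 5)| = |(0 12 6 2)(1 8 5)| = 12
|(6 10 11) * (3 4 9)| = 3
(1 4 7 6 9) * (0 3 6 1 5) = (0 3 6 9 5)(1 4 7) = [3, 4, 2, 6, 7, 0, 9, 1, 8, 5]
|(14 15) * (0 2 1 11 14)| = |(0 2 1 11 14 15)| = 6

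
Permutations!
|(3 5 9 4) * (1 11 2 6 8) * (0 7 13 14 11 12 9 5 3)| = |(0 7 13 14 11 2 6 8 1 12 9 4)| = 12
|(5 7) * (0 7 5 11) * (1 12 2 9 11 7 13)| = |(0 13 1 12 2 9 11)| = 7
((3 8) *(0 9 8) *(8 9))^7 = (9)(0 8 3) = [8, 1, 2, 0, 4, 5, 6, 7, 3, 9]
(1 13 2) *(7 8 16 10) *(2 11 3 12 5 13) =[0, 2, 1, 12, 4, 13, 6, 8, 16, 9, 7, 3, 5, 11, 14, 15, 10] =(1 2)(3 12 5 13 11)(7 8 16 10)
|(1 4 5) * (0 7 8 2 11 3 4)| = 9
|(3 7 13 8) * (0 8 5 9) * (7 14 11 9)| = |(0 8 3 14 11 9)(5 7 13)| = 6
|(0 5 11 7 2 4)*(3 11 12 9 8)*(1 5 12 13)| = 9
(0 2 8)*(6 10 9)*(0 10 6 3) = (0 2 8 10 9 3) = [2, 1, 8, 0, 4, 5, 6, 7, 10, 3, 9]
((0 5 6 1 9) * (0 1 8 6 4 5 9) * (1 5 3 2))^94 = (0 4 1 5 2 9 3) = [4, 5, 9, 0, 1, 2, 6, 7, 8, 3]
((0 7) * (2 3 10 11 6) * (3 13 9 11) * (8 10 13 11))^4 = (2 11 6)(3 10 8 9 13) = [0, 1, 11, 10, 4, 5, 2, 7, 9, 13, 8, 6, 12, 3]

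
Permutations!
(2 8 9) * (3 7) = [0, 1, 8, 7, 4, 5, 6, 3, 9, 2] = (2 8 9)(3 7)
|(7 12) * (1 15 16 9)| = 4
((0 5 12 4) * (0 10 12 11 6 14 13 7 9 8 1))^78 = (0 8 7 14 11)(1 9 13 6 5) = [8, 9, 2, 3, 4, 1, 5, 14, 7, 13, 10, 0, 12, 6, 11]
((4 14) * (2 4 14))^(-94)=[0, 1, 2, 3, 4, 5, 6, 7, 8, 9, 10, 11, 12, 13, 14]=(14)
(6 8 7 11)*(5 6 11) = (11)(5 6 8 7) = [0, 1, 2, 3, 4, 6, 8, 5, 7, 9, 10, 11]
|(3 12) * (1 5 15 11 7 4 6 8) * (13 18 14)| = |(1 5 15 11 7 4 6 8)(3 12)(13 18 14)| = 24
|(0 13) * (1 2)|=|(0 13)(1 2)|=2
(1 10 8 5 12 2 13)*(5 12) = (1 10 8 12 2 13) = [0, 10, 13, 3, 4, 5, 6, 7, 12, 9, 8, 11, 2, 1]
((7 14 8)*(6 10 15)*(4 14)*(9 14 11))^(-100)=(4 9 8)(6 15 10)(7 11 14)=[0, 1, 2, 3, 9, 5, 15, 11, 4, 8, 6, 14, 12, 13, 7, 10]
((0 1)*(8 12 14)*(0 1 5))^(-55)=(0 5)(8 14 12)=[5, 1, 2, 3, 4, 0, 6, 7, 14, 9, 10, 11, 8, 13, 12]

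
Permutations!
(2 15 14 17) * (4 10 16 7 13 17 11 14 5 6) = (2 15 5 6 4 10 16 7 13 17)(11 14) = [0, 1, 15, 3, 10, 6, 4, 13, 8, 9, 16, 14, 12, 17, 11, 5, 7, 2]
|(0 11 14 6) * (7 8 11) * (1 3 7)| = |(0 1 3 7 8 11 14 6)| = 8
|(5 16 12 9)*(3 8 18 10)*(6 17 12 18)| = 10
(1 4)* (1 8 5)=(1 4 8 5)=[0, 4, 2, 3, 8, 1, 6, 7, 5]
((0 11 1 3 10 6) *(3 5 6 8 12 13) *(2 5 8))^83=(0 3 11 10 1 2 8 5 12 6 13)=[3, 2, 8, 11, 4, 12, 13, 7, 5, 9, 1, 10, 6, 0]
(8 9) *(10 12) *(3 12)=[0, 1, 2, 12, 4, 5, 6, 7, 9, 8, 3, 11, 10]=(3 12 10)(8 9)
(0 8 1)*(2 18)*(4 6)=(0 8 1)(2 18)(4 6)=[8, 0, 18, 3, 6, 5, 4, 7, 1, 9, 10, 11, 12, 13, 14, 15, 16, 17, 2]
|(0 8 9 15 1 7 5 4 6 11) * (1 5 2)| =24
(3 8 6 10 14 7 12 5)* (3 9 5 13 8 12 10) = [0, 1, 2, 12, 4, 9, 3, 10, 6, 5, 14, 11, 13, 8, 7] = (3 12 13 8 6)(5 9)(7 10 14)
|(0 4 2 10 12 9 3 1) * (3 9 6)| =8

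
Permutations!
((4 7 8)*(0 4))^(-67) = (0 4 7 8) = [4, 1, 2, 3, 7, 5, 6, 8, 0]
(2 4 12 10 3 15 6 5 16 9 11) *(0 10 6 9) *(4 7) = (0 10 3 15 9 11 2 7 4 12 6 5 16) = [10, 1, 7, 15, 12, 16, 5, 4, 8, 11, 3, 2, 6, 13, 14, 9, 0]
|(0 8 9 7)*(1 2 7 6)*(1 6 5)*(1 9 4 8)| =|(0 1 2 7)(4 8)(5 9)| =4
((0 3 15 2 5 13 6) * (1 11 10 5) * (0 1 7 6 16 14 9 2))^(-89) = (0 3 15)(1 6 7 2 9 14 16 13 5 10 11) = [3, 6, 9, 15, 4, 10, 7, 2, 8, 14, 11, 1, 12, 5, 16, 0, 13]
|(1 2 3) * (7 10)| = |(1 2 3)(7 10)| = 6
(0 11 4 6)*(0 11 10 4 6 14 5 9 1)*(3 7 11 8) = (0 10 4 14 5 9 1)(3 7 11 6 8) = [10, 0, 2, 7, 14, 9, 8, 11, 3, 1, 4, 6, 12, 13, 5]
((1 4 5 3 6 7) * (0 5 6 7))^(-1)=[6, 7, 2, 5, 1, 0, 4, 3]=(0 6 4 1 7 3 5)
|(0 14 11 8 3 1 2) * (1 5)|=|(0 14 11 8 3 5 1 2)|=8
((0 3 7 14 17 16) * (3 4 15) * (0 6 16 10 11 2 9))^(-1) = [9, 1, 11, 15, 0, 5, 16, 3, 8, 2, 17, 10, 12, 13, 7, 4, 6, 14] = (0 9 2 11 10 17 14 7 3 15 4)(6 16)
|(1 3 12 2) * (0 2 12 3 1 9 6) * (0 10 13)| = |(0 2 9 6 10 13)| = 6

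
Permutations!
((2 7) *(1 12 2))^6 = [0, 2, 1, 3, 4, 5, 6, 12, 8, 9, 10, 11, 7] = (1 2)(7 12)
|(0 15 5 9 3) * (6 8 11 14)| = 20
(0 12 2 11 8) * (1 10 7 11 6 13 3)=(0 12 2 6 13 3 1 10 7 11 8)=[12, 10, 6, 1, 4, 5, 13, 11, 0, 9, 7, 8, 2, 3]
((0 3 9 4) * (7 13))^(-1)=[4, 1, 2, 0, 9, 5, 6, 13, 8, 3, 10, 11, 12, 7]=(0 4 9 3)(7 13)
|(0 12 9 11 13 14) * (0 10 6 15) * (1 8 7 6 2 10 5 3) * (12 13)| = 30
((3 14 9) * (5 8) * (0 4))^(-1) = [4, 1, 2, 9, 0, 8, 6, 7, 5, 14, 10, 11, 12, 13, 3] = (0 4)(3 9 14)(5 8)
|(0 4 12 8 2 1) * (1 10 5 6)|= |(0 4 12 8 2 10 5 6 1)|= 9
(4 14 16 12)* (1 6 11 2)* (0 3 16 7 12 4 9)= (0 3 16 4 14 7 12 9)(1 6 11 2)= [3, 6, 1, 16, 14, 5, 11, 12, 8, 0, 10, 2, 9, 13, 7, 15, 4]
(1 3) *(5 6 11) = (1 3)(5 6 11) = [0, 3, 2, 1, 4, 6, 11, 7, 8, 9, 10, 5]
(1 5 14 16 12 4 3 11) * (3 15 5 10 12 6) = (1 10 12 4 15 5 14 16 6 3 11) = [0, 10, 2, 11, 15, 14, 3, 7, 8, 9, 12, 1, 4, 13, 16, 5, 6]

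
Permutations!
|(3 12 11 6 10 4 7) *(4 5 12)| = 15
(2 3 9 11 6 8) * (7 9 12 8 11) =[0, 1, 3, 12, 4, 5, 11, 9, 2, 7, 10, 6, 8] =(2 3 12 8)(6 11)(7 9)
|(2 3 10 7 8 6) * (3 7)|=|(2 7 8 6)(3 10)|=4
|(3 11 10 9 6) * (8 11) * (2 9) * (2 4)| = 8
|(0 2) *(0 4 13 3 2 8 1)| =|(0 8 1)(2 4 13 3)| =12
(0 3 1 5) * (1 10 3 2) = (0 2 1 5)(3 10) = [2, 5, 1, 10, 4, 0, 6, 7, 8, 9, 3]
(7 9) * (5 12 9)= [0, 1, 2, 3, 4, 12, 6, 5, 8, 7, 10, 11, 9]= (5 12 9 7)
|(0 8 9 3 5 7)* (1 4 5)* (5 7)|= 7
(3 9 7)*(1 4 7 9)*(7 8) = (9)(1 4 8 7 3) = [0, 4, 2, 1, 8, 5, 6, 3, 7, 9]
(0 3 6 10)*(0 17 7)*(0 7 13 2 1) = [3, 0, 1, 6, 4, 5, 10, 7, 8, 9, 17, 11, 12, 2, 14, 15, 16, 13] = (0 3 6 10 17 13 2 1)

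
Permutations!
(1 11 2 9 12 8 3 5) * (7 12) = (1 11 2 9 7 12 8 3 5) = [0, 11, 9, 5, 4, 1, 6, 12, 3, 7, 10, 2, 8]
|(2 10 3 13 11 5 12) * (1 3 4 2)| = |(1 3 13 11 5 12)(2 10 4)| = 6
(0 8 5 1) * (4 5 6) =(0 8 6 4 5 1) =[8, 0, 2, 3, 5, 1, 4, 7, 6]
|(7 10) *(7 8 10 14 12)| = 6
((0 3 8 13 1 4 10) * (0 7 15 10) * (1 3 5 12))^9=(15)(0 4 1 12 5)=[4, 12, 2, 3, 1, 0, 6, 7, 8, 9, 10, 11, 5, 13, 14, 15]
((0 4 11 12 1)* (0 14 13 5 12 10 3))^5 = [0, 1, 2, 3, 4, 5, 6, 7, 8, 9, 10, 11, 12, 13, 14] = (14)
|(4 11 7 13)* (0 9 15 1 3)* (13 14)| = 5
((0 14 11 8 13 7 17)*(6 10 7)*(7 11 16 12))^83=(0 17 7 12 16 14)(6 8 10 13 11)=[17, 1, 2, 3, 4, 5, 8, 12, 10, 9, 13, 6, 16, 11, 0, 15, 14, 7]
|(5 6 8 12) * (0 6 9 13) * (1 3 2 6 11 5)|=|(0 11 5 9 13)(1 3 2 6 8 12)|=30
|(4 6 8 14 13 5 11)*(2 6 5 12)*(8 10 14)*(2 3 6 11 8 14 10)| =|(2 11 4 5 8 14 13 12 3 6)| =10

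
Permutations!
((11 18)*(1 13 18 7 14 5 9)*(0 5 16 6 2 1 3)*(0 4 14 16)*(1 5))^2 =(0 13 11 16 2 9 4)(1 18 7 6 5 3 14) =[13, 18, 9, 14, 0, 3, 5, 6, 8, 4, 10, 16, 12, 11, 1, 15, 2, 17, 7]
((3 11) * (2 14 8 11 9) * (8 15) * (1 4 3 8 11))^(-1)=(1 8 11 15 14 2 9 3 4)=[0, 8, 9, 4, 1, 5, 6, 7, 11, 3, 10, 15, 12, 13, 2, 14]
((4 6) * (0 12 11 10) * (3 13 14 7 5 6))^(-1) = (0 10 11 12)(3 4 6 5 7 14 13) = [10, 1, 2, 4, 6, 7, 5, 14, 8, 9, 11, 12, 0, 3, 13]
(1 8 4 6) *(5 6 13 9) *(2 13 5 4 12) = [0, 8, 13, 3, 5, 6, 1, 7, 12, 4, 10, 11, 2, 9] = (1 8 12 2 13 9 4 5 6)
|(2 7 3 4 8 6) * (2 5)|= 7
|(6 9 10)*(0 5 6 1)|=6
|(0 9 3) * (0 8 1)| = |(0 9 3 8 1)| = 5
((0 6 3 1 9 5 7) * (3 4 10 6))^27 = (10)(0 9)(1 7)(3 5) = [9, 7, 2, 5, 4, 3, 6, 1, 8, 0, 10]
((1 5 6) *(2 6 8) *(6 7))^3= (1 2)(5 7)(6 8)= [0, 2, 1, 3, 4, 7, 8, 5, 6]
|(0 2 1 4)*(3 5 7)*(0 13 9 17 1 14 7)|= 30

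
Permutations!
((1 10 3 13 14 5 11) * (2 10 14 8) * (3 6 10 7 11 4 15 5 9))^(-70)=(1 9 13 2 11 14 3 8 7)(4 5 15)=[0, 9, 11, 8, 5, 15, 6, 1, 7, 13, 10, 14, 12, 2, 3, 4]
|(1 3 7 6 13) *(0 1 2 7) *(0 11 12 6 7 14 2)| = |(0 1 3 11 12 6 13)(2 14)| = 14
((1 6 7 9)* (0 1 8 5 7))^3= (5 8 9 7)= [0, 1, 2, 3, 4, 8, 6, 5, 9, 7]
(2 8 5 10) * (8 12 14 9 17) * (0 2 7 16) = (0 2 12 14 9 17 8 5 10 7 16) = [2, 1, 12, 3, 4, 10, 6, 16, 5, 17, 7, 11, 14, 13, 9, 15, 0, 8]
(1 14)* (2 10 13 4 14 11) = (1 11 2 10 13 4 14) = [0, 11, 10, 3, 14, 5, 6, 7, 8, 9, 13, 2, 12, 4, 1]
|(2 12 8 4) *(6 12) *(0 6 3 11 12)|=|(0 6)(2 3 11 12 8 4)|=6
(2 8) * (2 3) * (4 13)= (2 8 3)(4 13)= [0, 1, 8, 2, 13, 5, 6, 7, 3, 9, 10, 11, 12, 4]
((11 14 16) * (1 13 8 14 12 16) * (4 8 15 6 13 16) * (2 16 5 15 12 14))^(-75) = [0, 16, 12, 3, 6, 11, 1, 7, 13, 9, 10, 8, 15, 5, 2, 14, 4] = (1 16 4 6)(2 12 15 14)(5 11 8 13)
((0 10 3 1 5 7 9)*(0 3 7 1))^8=[9, 1, 2, 7, 4, 5, 6, 0, 8, 10, 3]=(0 9 10 3 7)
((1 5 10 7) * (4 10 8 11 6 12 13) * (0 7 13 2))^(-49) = (0 11 7 6 1 12 5 2 8)(4 13 10) = [11, 12, 8, 3, 13, 2, 1, 6, 0, 9, 4, 7, 5, 10]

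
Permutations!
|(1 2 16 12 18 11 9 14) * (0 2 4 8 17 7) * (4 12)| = 42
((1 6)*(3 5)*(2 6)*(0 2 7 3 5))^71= (0 3 7 1 6 2)= [3, 6, 0, 7, 4, 5, 2, 1]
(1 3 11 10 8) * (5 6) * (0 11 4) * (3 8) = (0 11 10 3 4)(1 8)(5 6) = [11, 8, 2, 4, 0, 6, 5, 7, 1, 9, 3, 10]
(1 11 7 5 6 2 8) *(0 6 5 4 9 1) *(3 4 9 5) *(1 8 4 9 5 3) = (0 6 2 4 3 9 8)(1 11 7 5) = [6, 11, 4, 9, 3, 1, 2, 5, 0, 8, 10, 7]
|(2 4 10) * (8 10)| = 4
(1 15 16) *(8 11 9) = (1 15 16)(8 11 9) = [0, 15, 2, 3, 4, 5, 6, 7, 11, 8, 10, 9, 12, 13, 14, 16, 1]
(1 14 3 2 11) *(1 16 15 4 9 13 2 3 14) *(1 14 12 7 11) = (1 14 12 7 11 16 15 4 9 13 2) = [0, 14, 1, 3, 9, 5, 6, 11, 8, 13, 10, 16, 7, 2, 12, 4, 15]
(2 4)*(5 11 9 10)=(2 4)(5 11 9 10)=[0, 1, 4, 3, 2, 11, 6, 7, 8, 10, 5, 9]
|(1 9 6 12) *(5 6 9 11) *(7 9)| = 10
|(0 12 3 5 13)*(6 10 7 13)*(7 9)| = 9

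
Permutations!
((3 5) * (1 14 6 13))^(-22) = (1 6)(13 14) = [0, 6, 2, 3, 4, 5, 1, 7, 8, 9, 10, 11, 12, 14, 13]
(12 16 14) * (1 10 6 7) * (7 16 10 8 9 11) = (1 8 9 11 7)(6 16 14 12 10) = [0, 8, 2, 3, 4, 5, 16, 1, 9, 11, 6, 7, 10, 13, 12, 15, 14]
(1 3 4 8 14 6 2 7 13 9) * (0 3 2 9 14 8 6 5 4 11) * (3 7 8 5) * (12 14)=[7, 2, 8, 11, 6, 4, 9, 13, 5, 1, 10, 0, 14, 12, 3]=(0 7 13 12 14 3 11)(1 2 8 5 4 6 9)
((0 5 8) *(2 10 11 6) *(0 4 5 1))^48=[0, 1, 2, 3, 4, 5, 6, 7, 8, 9, 10, 11]=(11)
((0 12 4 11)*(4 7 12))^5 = [11, 1, 2, 3, 0, 5, 6, 12, 8, 9, 10, 4, 7] = (0 11 4)(7 12)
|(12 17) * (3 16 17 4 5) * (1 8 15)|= 6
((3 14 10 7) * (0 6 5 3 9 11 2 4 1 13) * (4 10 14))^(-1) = (14)(0 13 1 4 3 5 6)(2 11 9 7 10) = [13, 4, 11, 5, 3, 6, 0, 10, 8, 7, 2, 9, 12, 1, 14]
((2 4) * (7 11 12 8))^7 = [0, 1, 4, 3, 2, 5, 6, 8, 12, 9, 10, 7, 11] = (2 4)(7 8 12 11)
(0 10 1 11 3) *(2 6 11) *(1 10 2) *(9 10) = (0 2 6 11 3)(9 10) = [2, 1, 6, 0, 4, 5, 11, 7, 8, 10, 9, 3]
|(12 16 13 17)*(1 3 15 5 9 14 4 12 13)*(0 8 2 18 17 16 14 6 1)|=|(0 8 2 18 17 13 16)(1 3 15 5 9 6)(4 12 14)|=42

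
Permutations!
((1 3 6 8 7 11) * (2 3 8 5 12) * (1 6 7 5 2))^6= (1 5)(2 3 7 11 6)(8 12)= [0, 5, 3, 7, 4, 1, 2, 11, 12, 9, 10, 6, 8]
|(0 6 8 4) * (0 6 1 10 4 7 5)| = |(0 1 10 4 6 8 7 5)| = 8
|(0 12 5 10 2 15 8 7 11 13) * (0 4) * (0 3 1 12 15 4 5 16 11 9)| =10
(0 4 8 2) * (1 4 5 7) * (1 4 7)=(0 5 1 7 4 8 2)=[5, 7, 0, 3, 8, 1, 6, 4, 2]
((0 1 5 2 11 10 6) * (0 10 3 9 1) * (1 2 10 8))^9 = (1 8 6 10 5)(2 11 3 9) = [0, 8, 11, 9, 4, 1, 10, 7, 6, 2, 5, 3]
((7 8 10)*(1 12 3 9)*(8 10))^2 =(1 3)(9 12) =[0, 3, 2, 1, 4, 5, 6, 7, 8, 12, 10, 11, 9]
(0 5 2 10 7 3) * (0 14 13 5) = [0, 1, 10, 14, 4, 2, 6, 3, 8, 9, 7, 11, 12, 5, 13] = (2 10 7 3 14 13 5)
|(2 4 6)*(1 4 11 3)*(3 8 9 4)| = 6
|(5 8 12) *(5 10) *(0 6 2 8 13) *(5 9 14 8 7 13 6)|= 30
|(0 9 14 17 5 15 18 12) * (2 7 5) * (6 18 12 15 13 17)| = |(0 9 14 6 18 15 12)(2 7 5 13 17)| = 35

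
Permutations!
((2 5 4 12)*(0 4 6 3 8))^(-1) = (0 8 3 6 5 2 12 4) = [8, 1, 12, 6, 0, 2, 5, 7, 3, 9, 10, 11, 4]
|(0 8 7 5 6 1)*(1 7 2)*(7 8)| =7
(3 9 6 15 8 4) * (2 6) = [0, 1, 6, 9, 3, 5, 15, 7, 4, 2, 10, 11, 12, 13, 14, 8] = (2 6 15 8 4 3 9)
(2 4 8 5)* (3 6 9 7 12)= (2 4 8 5)(3 6 9 7 12)= [0, 1, 4, 6, 8, 2, 9, 12, 5, 7, 10, 11, 3]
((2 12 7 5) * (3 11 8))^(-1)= (2 5 7 12)(3 8 11)= [0, 1, 5, 8, 4, 7, 6, 12, 11, 9, 10, 3, 2]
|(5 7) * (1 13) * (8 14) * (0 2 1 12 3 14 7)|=|(0 2 1 13 12 3 14 8 7 5)|=10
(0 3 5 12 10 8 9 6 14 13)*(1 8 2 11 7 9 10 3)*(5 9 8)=[1, 5, 11, 9, 4, 12, 14, 8, 10, 6, 2, 7, 3, 0, 13]=(0 1 5 12 3 9 6 14 13)(2 11 7 8 10)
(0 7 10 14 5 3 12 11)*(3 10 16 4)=(0 7 16 4 3 12 11)(5 10 14)=[7, 1, 2, 12, 3, 10, 6, 16, 8, 9, 14, 0, 11, 13, 5, 15, 4]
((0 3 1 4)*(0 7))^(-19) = (0 3 1 4 7) = [3, 4, 2, 1, 7, 5, 6, 0]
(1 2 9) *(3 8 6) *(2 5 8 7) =[0, 5, 9, 7, 4, 8, 3, 2, 6, 1] =(1 5 8 6 3 7 2 9)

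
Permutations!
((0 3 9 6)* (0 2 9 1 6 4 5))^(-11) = (0 9 1 5 2 3 4 6) = [9, 5, 3, 4, 6, 2, 0, 7, 8, 1]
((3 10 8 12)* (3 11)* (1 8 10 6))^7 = [0, 8, 2, 6, 4, 5, 1, 7, 12, 9, 10, 3, 11] = (1 8 12 11 3 6)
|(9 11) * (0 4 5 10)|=|(0 4 5 10)(9 11)|=4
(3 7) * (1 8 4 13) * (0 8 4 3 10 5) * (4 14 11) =(0 8 3 7 10 5)(1 14 11 4 13) =[8, 14, 2, 7, 13, 0, 6, 10, 3, 9, 5, 4, 12, 1, 11]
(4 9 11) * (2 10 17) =[0, 1, 10, 3, 9, 5, 6, 7, 8, 11, 17, 4, 12, 13, 14, 15, 16, 2] =(2 10 17)(4 9 11)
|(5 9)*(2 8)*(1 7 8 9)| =6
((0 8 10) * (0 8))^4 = [0, 1, 2, 3, 4, 5, 6, 7, 8, 9, 10] = (10)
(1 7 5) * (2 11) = (1 7 5)(2 11) = [0, 7, 11, 3, 4, 1, 6, 5, 8, 9, 10, 2]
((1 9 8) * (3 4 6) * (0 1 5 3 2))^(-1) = (0 2 6 4 3 5 8 9 1) = [2, 0, 6, 5, 3, 8, 4, 7, 9, 1]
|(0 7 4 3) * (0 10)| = 5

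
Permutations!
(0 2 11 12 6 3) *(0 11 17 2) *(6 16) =(2 17)(3 11 12 16 6) =[0, 1, 17, 11, 4, 5, 3, 7, 8, 9, 10, 12, 16, 13, 14, 15, 6, 2]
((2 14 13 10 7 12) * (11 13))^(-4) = [0, 1, 13, 3, 4, 5, 6, 14, 8, 9, 2, 7, 11, 12, 10] = (2 13 12 11 7 14 10)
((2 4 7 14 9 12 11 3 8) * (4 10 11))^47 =(2 11 8 10 3)(4 14 12 7 9) =[0, 1, 11, 2, 14, 5, 6, 9, 10, 4, 3, 8, 7, 13, 12]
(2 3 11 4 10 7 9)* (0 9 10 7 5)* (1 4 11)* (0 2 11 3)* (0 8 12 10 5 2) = (0 9 11 3 1 4 7 5)(2 8 12 10) = [9, 4, 8, 1, 7, 0, 6, 5, 12, 11, 2, 3, 10]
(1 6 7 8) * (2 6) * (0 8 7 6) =(0 8 1 2) =[8, 2, 0, 3, 4, 5, 6, 7, 1]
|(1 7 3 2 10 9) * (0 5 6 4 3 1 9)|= |(0 5 6 4 3 2 10)(1 7)|= 14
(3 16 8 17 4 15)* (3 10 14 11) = [0, 1, 2, 16, 15, 5, 6, 7, 17, 9, 14, 3, 12, 13, 11, 10, 8, 4] = (3 16 8 17 4 15 10 14 11)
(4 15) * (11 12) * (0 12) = (0 12 11)(4 15) = [12, 1, 2, 3, 15, 5, 6, 7, 8, 9, 10, 0, 11, 13, 14, 4]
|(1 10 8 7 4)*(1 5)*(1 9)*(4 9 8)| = |(1 10 4 5 8 7 9)| = 7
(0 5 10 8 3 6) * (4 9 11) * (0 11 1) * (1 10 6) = (0 5 6 11 4 9 10 8 3 1) = [5, 0, 2, 1, 9, 6, 11, 7, 3, 10, 8, 4]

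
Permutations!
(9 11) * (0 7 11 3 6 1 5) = (0 7 11 9 3 6 1 5) = [7, 5, 2, 6, 4, 0, 1, 11, 8, 3, 10, 9]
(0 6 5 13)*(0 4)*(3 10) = (0 6 5 13 4)(3 10) = [6, 1, 2, 10, 0, 13, 5, 7, 8, 9, 3, 11, 12, 4]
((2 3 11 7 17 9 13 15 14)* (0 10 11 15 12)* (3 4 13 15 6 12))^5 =(0 9 13 10 15 3 11 14 6 7 2 12 17 4) =[9, 1, 12, 11, 0, 5, 7, 2, 8, 13, 15, 14, 17, 10, 6, 3, 16, 4]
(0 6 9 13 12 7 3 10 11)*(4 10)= (0 6 9 13 12 7 3 4 10 11)= [6, 1, 2, 4, 10, 5, 9, 3, 8, 13, 11, 0, 7, 12]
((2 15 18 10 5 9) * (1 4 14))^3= (2 10)(5 15)(9 18)= [0, 1, 10, 3, 4, 15, 6, 7, 8, 18, 2, 11, 12, 13, 14, 5, 16, 17, 9]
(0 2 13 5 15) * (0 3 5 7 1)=(0 2 13 7 1)(3 5 15)=[2, 0, 13, 5, 4, 15, 6, 1, 8, 9, 10, 11, 12, 7, 14, 3]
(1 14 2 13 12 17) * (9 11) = (1 14 2 13 12 17)(9 11) = [0, 14, 13, 3, 4, 5, 6, 7, 8, 11, 10, 9, 17, 12, 2, 15, 16, 1]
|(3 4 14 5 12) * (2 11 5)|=7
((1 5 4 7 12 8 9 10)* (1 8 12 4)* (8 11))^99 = (12)(1 5)(4 7)(8 11 10 9) = [0, 5, 2, 3, 7, 1, 6, 4, 11, 8, 9, 10, 12]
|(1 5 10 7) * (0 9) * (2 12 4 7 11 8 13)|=10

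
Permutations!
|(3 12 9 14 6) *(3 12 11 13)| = 12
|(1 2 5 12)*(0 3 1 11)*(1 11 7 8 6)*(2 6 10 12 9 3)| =|(0 2 5 9 3 11)(1 6)(7 8 10 12)| =12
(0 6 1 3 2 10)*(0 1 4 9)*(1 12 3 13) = (0 6 4 9)(1 13)(2 10 12 3) = [6, 13, 10, 2, 9, 5, 4, 7, 8, 0, 12, 11, 3, 1]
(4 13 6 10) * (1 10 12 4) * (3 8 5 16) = (1 10)(3 8 5 16)(4 13 6 12) = [0, 10, 2, 8, 13, 16, 12, 7, 5, 9, 1, 11, 4, 6, 14, 15, 3]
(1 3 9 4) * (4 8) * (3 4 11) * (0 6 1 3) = [6, 4, 2, 9, 3, 5, 1, 7, 11, 8, 10, 0] = (0 6 1 4 3 9 8 11)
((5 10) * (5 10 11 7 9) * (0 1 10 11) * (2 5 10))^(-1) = (0 5 2 1)(7 11 10 9) = [5, 0, 1, 3, 4, 2, 6, 11, 8, 7, 9, 10]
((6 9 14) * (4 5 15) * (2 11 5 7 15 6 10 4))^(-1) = (2 15 7 4 10 14 9 6 5 11) = [0, 1, 15, 3, 10, 11, 5, 4, 8, 6, 14, 2, 12, 13, 9, 7]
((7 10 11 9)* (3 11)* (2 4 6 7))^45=(2 3 6 9 10 4 11 7)=[0, 1, 3, 6, 11, 5, 9, 2, 8, 10, 4, 7]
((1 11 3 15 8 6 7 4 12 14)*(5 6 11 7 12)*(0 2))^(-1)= (0 2)(1 14 12 6 5 4 7)(3 11 8 15)= [2, 14, 0, 11, 7, 4, 5, 1, 15, 9, 10, 8, 6, 13, 12, 3]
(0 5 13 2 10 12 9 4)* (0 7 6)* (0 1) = [5, 0, 10, 3, 7, 13, 1, 6, 8, 4, 12, 11, 9, 2] = (0 5 13 2 10 12 9 4 7 6 1)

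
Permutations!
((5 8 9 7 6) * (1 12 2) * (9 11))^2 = (1 2 12)(5 11 7)(6 8 9) = [0, 2, 12, 3, 4, 11, 8, 5, 9, 6, 10, 7, 1]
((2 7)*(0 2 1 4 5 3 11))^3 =[1, 3, 4, 2, 11, 0, 6, 5, 8, 9, 10, 7] =(0 1 3 2 4 11 7 5)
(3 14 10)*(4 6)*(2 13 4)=(2 13 4 6)(3 14 10)=[0, 1, 13, 14, 6, 5, 2, 7, 8, 9, 3, 11, 12, 4, 10]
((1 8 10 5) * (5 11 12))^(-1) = (1 5 12 11 10 8) = [0, 5, 2, 3, 4, 12, 6, 7, 1, 9, 8, 10, 11]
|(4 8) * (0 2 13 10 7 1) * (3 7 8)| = 9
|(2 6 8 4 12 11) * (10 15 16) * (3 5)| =6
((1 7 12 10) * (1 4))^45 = (12) = [0, 1, 2, 3, 4, 5, 6, 7, 8, 9, 10, 11, 12]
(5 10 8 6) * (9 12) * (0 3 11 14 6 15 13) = [3, 1, 2, 11, 4, 10, 5, 7, 15, 12, 8, 14, 9, 0, 6, 13] = (0 3 11 14 6 5 10 8 15 13)(9 12)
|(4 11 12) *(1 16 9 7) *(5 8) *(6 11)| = |(1 16 9 7)(4 6 11 12)(5 8)| = 4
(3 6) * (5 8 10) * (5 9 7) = (3 6)(5 8 10 9 7) = [0, 1, 2, 6, 4, 8, 3, 5, 10, 7, 9]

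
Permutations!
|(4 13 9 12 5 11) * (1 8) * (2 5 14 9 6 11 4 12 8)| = |(1 2 5 4 13 6 11 12 14 9 8)| = 11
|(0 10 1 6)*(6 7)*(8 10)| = |(0 8 10 1 7 6)| = 6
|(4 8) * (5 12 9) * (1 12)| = |(1 12 9 5)(4 8)| = 4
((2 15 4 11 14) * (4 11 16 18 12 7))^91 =[0, 1, 14, 3, 16, 5, 6, 4, 8, 9, 10, 15, 7, 13, 11, 2, 18, 17, 12] =(2 14 11 15)(4 16 18 12 7)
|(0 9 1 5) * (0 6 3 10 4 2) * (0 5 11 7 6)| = |(0 9 1 11 7 6 3 10 4 2 5)| = 11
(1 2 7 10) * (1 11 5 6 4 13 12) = (1 2 7 10 11 5 6 4 13 12) = [0, 2, 7, 3, 13, 6, 4, 10, 8, 9, 11, 5, 1, 12]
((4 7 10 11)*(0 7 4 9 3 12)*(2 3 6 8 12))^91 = (0 11 8 7 9 12 10 6)(2 3) = [11, 1, 3, 2, 4, 5, 0, 9, 7, 12, 6, 8, 10]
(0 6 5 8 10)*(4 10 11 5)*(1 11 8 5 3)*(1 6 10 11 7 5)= (0 10)(1 7 5)(3 6 4 11)= [10, 7, 2, 6, 11, 1, 4, 5, 8, 9, 0, 3]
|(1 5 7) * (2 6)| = |(1 5 7)(2 6)| = 6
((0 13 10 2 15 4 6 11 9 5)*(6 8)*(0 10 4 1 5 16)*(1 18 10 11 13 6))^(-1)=[16, 8, 10, 3, 13, 1, 0, 7, 4, 11, 18, 5, 12, 6, 14, 2, 9, 17, 15]=(0 16 9 11 5 1 8 4 13 6)(2 10 18 15)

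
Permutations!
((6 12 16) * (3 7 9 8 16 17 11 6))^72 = [0, 1, 2, 9, 4, 5, 6, 8, 3, 16, 10, 11, 12, 13, 14, 15, 7, 17] = (17)(3 9 16 7 8)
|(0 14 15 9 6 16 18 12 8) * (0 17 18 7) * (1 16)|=8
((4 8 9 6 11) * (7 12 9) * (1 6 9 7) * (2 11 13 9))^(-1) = (1 8 4 11 2 9 13 6)(7 12) = [0, 8, 9, 3, 11, 5, 1, 12, 4, 13, 10, 2, 7, 6]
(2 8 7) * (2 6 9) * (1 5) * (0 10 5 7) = (0 10 5 1 7 6 9 2 8) = [10, 7, 8, 3, 4, 1, 9, 6, 0, 2, 5]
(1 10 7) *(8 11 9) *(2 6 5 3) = (1 10 7)(2 6 5 3)(8 11 9) = [0, 10, 6, 2, 4, 3, 5, 1, 11, 8, 7, 9]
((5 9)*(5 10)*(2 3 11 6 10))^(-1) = [0, 1, 9, 2, 4, 10, 11, 7, 8, 5, 6, 3] = (2 9 5 10 6 11 3)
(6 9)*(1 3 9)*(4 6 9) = (9)(1 3 4 6) = [0, 3, 2, 4, 6, 5, 1, 7, 8, 9]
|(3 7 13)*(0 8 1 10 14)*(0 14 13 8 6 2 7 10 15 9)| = |(0 6 2 7 8 1 15 9)(3 10 13)| = 24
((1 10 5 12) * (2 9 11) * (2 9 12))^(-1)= (1 12 2 5 10)(9 11)= [0, 12, 5, 3, 4, 10, 6, 7, 8, 11, 1, 9, 2]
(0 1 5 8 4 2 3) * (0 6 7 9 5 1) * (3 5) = (2 5 8 4)(3 6 7 9) = [0, 1, 5, 6, 2, 8, 7, 9, 4, 3]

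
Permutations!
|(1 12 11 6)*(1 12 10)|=6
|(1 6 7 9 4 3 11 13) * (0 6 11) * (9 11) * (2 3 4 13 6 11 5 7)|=|(0 11 6 2 3)(1 9 13)(5 7)|=30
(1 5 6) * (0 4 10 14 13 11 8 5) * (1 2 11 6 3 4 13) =(0 13 6 2 11 8 5 3 4 10 14 1) =[13, 0, 11, 4, 10, 3, 2, 7, 5, 9, 14, 8, 12, 6, 1]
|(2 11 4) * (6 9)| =|(2 11 4)(6 9)| =6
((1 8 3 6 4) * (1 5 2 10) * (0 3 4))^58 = (0 3 6)(1 2 4)(5 8 10) = [3, 2, 4, 6, 1, 8, 0, 7, 10, 9, 5]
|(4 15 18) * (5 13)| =6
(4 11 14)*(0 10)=(0 10)(4 11 14)=[10, 1, 2, 3, 11, 5, 6, 7, 8, 9, 0, 14, 12, 13, 4]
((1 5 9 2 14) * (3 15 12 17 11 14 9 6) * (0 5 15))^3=[3, 17, 9, 6, 4, 0, 5, 7, 8, 2, 10, 15, 14, 13, 12, 11, 16, 1]=(0 3 6 5)(1 17)(2 9)(11 15)(12 14)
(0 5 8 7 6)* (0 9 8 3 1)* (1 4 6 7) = (0 5 3 4 6 9 8 1) = [5, 0, 2, 4, 6, 3, 9, 7, 1, 8]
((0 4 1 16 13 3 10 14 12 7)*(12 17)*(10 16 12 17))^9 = [7, 4, 2, 3, 0, 5, 6, 12, 8, 9, 14, 11, 1, 13, 10, 15, 16, 17] = (17)(0 7 12 1 4)(10 14)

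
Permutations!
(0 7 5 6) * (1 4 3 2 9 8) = (0 7 5 6)(1 4 3 2 9 8) = [7, 4, 9, 2, 3, 6, 0, 5, 1, 8]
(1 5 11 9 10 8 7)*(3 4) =(1 5 11 9 10 8 7)(3 4) =[0, 5, 2, 4, 3, 11, 6, 1, 7, 10, 8, 9]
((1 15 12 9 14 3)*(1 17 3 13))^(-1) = (1 13 14 9 12 15)(3 17) = [0, 13, 2, 17, 4, 5, 6, 7, 8, 12, 10, 11, 15, 14, 9, 1, 16, 3]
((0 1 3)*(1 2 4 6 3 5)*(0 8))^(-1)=(0 8 3 6 4 2)(1 5)=[8, 5, 0, 6, 2, 1, 4, 7, 3]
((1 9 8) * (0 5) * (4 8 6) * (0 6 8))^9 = [5, 1, 2, 3, 0, 6, 4, 7, 8, 9] = (9)(0 5 6 4)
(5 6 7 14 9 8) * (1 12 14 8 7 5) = (1 12 14 9 7 8)(5 6) = [0, 12, 2, 3, 4, 6, 5, 8, 1, 7, 10, 11, 14, 13, 9]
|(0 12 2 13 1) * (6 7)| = 10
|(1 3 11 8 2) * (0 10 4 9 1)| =|(0 10 4 9 1 3 11 8 2)| =9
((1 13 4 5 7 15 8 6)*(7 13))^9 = (1 6 8 15 7) = [0, 6, 2, 3, 4, 5, 8, 1, 15, 9, 10, 11, 12, 13, 14, 7]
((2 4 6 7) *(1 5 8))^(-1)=(1 8 5)(2 7 6 4)=[0, 8, 7, 3, 2, 1, 4, 6, 5]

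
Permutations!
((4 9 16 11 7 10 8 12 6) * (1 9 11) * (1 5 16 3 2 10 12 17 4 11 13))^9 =(17)(5 16)(6 11 7 12) =[0, 1, 2, 3, 4, 16, 11, 12, 8, 9, 10, 7, 6, 13, 14, 15, 5, 17]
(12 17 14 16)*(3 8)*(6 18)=[0, 1, 2, 8, 4, 5, 18, 7, 3, 9, 10, 11, 17, 13, 16, 15, 12, 14, 6]=(3 8)(6 18)(12 17 14 16)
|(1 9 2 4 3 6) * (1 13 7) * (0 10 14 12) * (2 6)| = |(0 10 14 12)(1 9 6 13 7)(2 4 3)| = 60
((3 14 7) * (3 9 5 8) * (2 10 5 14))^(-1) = (2 3 8 5 10)(7 14 9) = [0, 1, 3, 8, 4, 10, 6, 14, 5, 7, 2, 11, 12, 13, 9]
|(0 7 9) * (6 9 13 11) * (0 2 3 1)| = |(0 7 13 11 6 9 2 3 1)| = 9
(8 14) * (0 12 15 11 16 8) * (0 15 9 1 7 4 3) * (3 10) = (0 12 9 1 7 4 10 3)(8 14 15 11 16) = [12, 7, 2, 0, 10, 5, 6, 4, 14, 1, 3, 16, 9, 13, 15, 11, 8]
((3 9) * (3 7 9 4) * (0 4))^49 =[4, 1, 2, 0, 3, 5, 6, 9, 8, 7] =(0 4 3)(7 9)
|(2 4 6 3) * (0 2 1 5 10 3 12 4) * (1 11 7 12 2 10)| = 18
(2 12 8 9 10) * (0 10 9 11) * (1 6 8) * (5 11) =(0 10 2 12 1 6 8 5 11) =[10, 6, 12, 3, 4, 11, 8, 7, 5, 9, 2, 0, 1]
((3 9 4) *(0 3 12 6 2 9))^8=(2 12 9 6 4)=[0, 1, 12, 3, 2, 5, 4, 7, 8, 6, 10, 11, 9]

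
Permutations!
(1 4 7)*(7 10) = [0, 4, 2, 3, 10, 5, 6, 1, 8, 9, 7] = (1 4 10 7)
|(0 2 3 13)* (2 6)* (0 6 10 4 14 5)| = |(0 10 4 14 5)(2 3 13 6)| = 20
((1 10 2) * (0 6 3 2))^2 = [3, 0, 10, 1, 4, 5, 2, 7, 8, 9, 6] = (0 3 1)(2 10 6)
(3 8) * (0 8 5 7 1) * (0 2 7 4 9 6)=(0 8 3 5 4 9 6)(1 2 7)=[8, 2, 7, 5, 9, 4, 0, 1, 3, 6]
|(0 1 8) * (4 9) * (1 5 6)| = |(0 5 6 1 8)(4 9)| = 10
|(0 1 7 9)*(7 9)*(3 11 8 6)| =|(0 1 9)(3 11 8 6)| =12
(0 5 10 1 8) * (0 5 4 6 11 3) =(0 4 6 11 3)(1 8 5 10) =[4, 8, 2, 0, 6, 10, 11, 7, 5, 9, 1, 3]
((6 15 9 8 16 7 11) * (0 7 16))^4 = (16)(0 15 7 9 11 8 6) = [15, 1, 2, 3, 4, 5, 0, 9, 6, 11, 10, 8, 12, 13, 14, 7, 16]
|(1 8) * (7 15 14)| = |(1 8)(7 15 14)| = 6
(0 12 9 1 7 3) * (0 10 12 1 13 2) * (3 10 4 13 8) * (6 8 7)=(0 1 6 8 3 4 13 2)(7 10 12 9)=[1, 6, 0, 4, 13, 5, 8, 10, 3, 7, 12, 11, 9, 2]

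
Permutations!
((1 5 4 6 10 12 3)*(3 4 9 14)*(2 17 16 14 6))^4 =(1 10 17)(2 3 6)(4 14 9)(5 12 16) =[0, 10, 3, 6, 14, 12, 2, 7, 8, 4, 17, 11, 16, 13, 9, 15, 5, 1]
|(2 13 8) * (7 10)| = |(2 13 8)(7 10)| = 6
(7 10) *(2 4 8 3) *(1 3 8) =[0, 3, 4, 2, 1, 5, 6, 10, 8, 9, 7] =(1 3 2 4)(7 10)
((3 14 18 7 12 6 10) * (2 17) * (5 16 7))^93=(2 17)(3 5 12)(6 14 16)(7 10 18)=[0, 1, 17, 5, 4, 12, 14, 10, 8, 9, 18, 11, 3, 13, 16, 15, 6, 2, 7]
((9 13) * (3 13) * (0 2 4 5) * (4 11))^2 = [11, 1, 4, 9, 0, 2, 6, 7, 8, 13, 10, 5, 12, 3] = (0 11 5 2 4)(3 9 13)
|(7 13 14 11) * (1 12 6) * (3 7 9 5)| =21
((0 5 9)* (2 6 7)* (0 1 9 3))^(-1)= (0 3 5)(1 9)(2 7 6)= [3, 9, 7, 5, 4, 0, 2, 6, 8, 1]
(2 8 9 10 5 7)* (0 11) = (0 11)(2 8 9 10 5 7) = [11, 1, 8, 3, 4, 7, 6, 2, 9, 10, 5, 0]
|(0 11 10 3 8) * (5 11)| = 6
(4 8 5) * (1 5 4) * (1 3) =(1 5 3)(4 8) =[0, 5, 2, 1, 8, 3, 6, 7, 4]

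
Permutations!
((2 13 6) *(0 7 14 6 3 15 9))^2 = (0 14 2 3 9 7 6 13 15) = [14, 1, 3, 9, 4, 5, 13, 6, 8, 7, 10, 11, 12, 15, 2, 0]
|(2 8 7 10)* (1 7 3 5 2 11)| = |(1 7 10 11)(2 8 3 5)| = 4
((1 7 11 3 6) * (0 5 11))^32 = (0 6 5 1 11 7 3) = [6, 11, 2, 0, 4, 1, 5, 3, 8, 9, 10, 7]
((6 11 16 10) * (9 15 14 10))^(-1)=(6 10 14 15 9 16 11)=[0, 1, 2, 3, 4, 5, 10, 7, 8, 16, 14, 6, 12, 13, 15, 9, 11]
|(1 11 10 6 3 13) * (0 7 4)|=|(0 7 4)(1 11 10 6 3 13)|=6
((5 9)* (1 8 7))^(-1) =(1 7 8)(5 9) =[0, 7, 2, 3, 4, 9, 6, 8, 1, 5]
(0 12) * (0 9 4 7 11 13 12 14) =(0 14)(4 7 11 13 12 9) =[14, 1, 2, 3, 7, 5, 6, 11, 8, 4, 10, 13, 9, 12, 0]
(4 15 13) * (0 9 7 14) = (0 9 7 14)(4 15 13) = [9, 1, 2, 3, 15, 5, 6, 14, 8, 7, 10, 11, 12, 4, 0, 13]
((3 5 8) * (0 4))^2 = (3 8 5) = [0, 1, 2, 8, 4, 3, 6, 7, 5]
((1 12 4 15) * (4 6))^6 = [0, 12, 2, 3, 15, 5, 4, 7, 8, 9, 10, 11, 6, 13, 14, 1] = (1 12 6 4 15)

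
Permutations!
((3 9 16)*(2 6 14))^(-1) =[0, 1, 14, 16, 4, 5, 2, 7, 8, 3, 10, 11, 12, 13, 6, 15, 9] =(2 14 6)(3 16 9)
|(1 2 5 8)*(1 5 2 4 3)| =6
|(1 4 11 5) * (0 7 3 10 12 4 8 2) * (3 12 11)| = 11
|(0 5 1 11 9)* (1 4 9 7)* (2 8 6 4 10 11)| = |(0 5 10 11 7 1 2 8 6 4 9)| = 11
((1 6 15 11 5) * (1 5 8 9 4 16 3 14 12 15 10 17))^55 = [0, 17, 2, 14, 16, 5, 1, 7, 9, 4, 6, 8, 15, 13, 12, 11, 3, 10] = (1 17 10 6)(3 14 12 15 11 8 9 4 16)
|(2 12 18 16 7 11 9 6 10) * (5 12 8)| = |(2 8 5 12 18 16 7 11 9 6 10)| = 11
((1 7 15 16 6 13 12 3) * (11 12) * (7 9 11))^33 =(1 12 9 3 11)(6 15 13 16 7) =[0, 12, 2, 11, 4, 5, 15, 6, 8, 3, 10, 1, 9, 16, 14, 13, 7]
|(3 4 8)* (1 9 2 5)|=|(1 9 2 5)(3 4 8)|=12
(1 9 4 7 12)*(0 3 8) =(0 3 8)(1 9 4 7 12) =[3, 9, 2, 8, 7, 5, 6, 12, 0, 4, 10, 11, 1]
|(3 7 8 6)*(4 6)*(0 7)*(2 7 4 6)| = |(0 4 2 7 8 6 3)| = 7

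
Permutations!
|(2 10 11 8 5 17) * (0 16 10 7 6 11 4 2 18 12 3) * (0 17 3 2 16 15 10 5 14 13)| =|(0 15 10 4 16 5 3 17 18 12 2 7 6 11 8 14 13)| =17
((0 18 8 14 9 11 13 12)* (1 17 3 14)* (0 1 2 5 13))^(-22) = (0 5 17 11 2 1 9 8 12 14 18 13 3) = [5, 9, 1, 0, 4, 17, 6, 7, 12, 8, 10, 2, 14, 3, 18, 15, 16, 11, 13]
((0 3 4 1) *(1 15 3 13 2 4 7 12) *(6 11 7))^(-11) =(15) =[0, 1, 2, 3, 4, 5, 6, 7, 8, 9, 10, 11, 12, 13, 14, 15]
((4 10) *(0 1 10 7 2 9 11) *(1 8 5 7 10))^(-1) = [11, 1, 7, 3, 10, 8, 6, 5, 0, 2, 4, 9] = (0 11 9 2 7 5 8)(4 10)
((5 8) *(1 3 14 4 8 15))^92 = [0, 3, 2, 14, 8, 15, 6, 7, 5, 9, 10, 11, 12, 13, 4, 1] = (1 3 14 4 8 5 15)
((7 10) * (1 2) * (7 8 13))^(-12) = [0, 1, 2, 3, 4, 5, 6, 7, 8, 9, 10, 11, 12, 13] = (13)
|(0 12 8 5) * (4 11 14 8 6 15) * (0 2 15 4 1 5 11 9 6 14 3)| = 12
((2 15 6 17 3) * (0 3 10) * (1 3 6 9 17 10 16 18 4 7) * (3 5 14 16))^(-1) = [10, 7, 3, 17, 18, 1, 0, 4, 8, 15, 6, 11, 12, 13, 5, 2, 14, 9, 16] = (0 10 6)(1 7 4 18 16 14 5)(2 3 17 9 15)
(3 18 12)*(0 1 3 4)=(0 1 3 18 12 4)=[1, 3, 2, 18, 0, 5, 6, 7, 8, 9, 10, 11, 4, 13, 14, 15, 16, 17, 12]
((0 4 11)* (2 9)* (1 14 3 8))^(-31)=(0 11 4)(1 14 3 8)(2 9)=[11, 14, 9, 8, 0, 5, 6, 7, 1, 2, 10, 4, 12, 13, 3]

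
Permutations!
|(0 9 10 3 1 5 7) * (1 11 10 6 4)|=21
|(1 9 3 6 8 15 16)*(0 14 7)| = |(0 14 7)(1 9 3 6 8 15 16)| = 21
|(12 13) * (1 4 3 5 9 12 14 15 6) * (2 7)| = 10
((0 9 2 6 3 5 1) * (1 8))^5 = (0 5 2 1 3 9 8 6) = [5, 3, 1, 9, 4, 2, 0, 7, 6, 8]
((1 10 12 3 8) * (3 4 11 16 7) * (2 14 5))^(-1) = [0, 8, 5, 7, 12, 14, 6, 16, 3, 9, 1, 4, 10, 13, 2, 15, 11] = (1 8 3 7 16 11 4 12 10)(2 5 14)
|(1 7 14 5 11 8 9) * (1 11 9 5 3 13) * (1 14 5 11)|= |(1 7 5 9)(3 13 14)(8 11)|= 12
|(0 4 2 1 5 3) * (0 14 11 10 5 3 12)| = |(0 4 2 1 3 14 11 10 5 12)| = 10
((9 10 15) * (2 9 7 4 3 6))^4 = [0, 1, 7, 10, 9, 5, 15, 2, 8, 4, 3, 11, 12, 13, 14, 6] = (2 7)(3 10)(4 9)(6 15)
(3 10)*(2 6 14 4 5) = [0, 1, 6, 10, 5, 2, 14, 7, 8, 9, 3, 11, 12, 13, 4] = (2 6 14 4 5)(3 10)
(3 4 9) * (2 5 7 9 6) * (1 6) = (1 6 2 5 7 9 3 4) = [0, 6, 5, 4, 1, 7, 2, 9, 8, 3]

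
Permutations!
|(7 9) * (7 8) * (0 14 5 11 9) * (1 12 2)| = |(0 14 5 11 9 8 7)(1 12 2)| = 21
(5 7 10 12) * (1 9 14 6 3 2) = [0, 9, 1, 2, 4, 7, 3, 10, 8, 14, 12, 11, 5, 13, 6] = (1 9 14 6 3 2)(5 7 10 12)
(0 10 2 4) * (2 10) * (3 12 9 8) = (0 2 4)(3 12 9 8) = [2, 1, 4, 12, 0, 5, 6, 7, 3, 8, 10, 11, 9]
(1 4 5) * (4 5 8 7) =(1 5)(4 8 7) =[0, 5, 2, 3, 8, 1, 6, 4, 7]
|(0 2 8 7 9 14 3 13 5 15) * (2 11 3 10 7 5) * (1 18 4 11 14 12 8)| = |(0 14 10 7 9 12 8 5 15)(1 18 4 11 3 13 2)| = 63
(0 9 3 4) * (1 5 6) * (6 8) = (0 9 3 4)(1 5 8 6) = [9, 5, 2, 4, 0, 8, 1, 7, 6, 3]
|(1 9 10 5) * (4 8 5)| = |(1 9 10 4 8 5)| = 6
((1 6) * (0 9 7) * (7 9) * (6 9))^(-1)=[7, 6, 2, 3, 4, 5, 9, 0, 8, 1]=(0 7)(1 6 9)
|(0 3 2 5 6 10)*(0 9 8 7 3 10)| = |(0 10 9 8 7 3 2 5 6)| = 9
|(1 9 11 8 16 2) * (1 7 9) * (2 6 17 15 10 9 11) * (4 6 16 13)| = 11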